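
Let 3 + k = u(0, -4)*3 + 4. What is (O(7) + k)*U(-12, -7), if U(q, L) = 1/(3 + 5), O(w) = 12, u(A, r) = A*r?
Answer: 13/8 ≈ 1.6250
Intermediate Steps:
U(q, L) = ⅛ (U(q, L) = 1/8 = ⅛)
k = 1 (k = -3 + ((0*(-4))*3 + 4) = -3 + (0*3 + 4) = -3 + (0 + 4) = -3 + 4 = 1)
(O(7) + k)*U(-12, -7) = (12 + 1)*(⅛) = 13*(⅛) = 13/8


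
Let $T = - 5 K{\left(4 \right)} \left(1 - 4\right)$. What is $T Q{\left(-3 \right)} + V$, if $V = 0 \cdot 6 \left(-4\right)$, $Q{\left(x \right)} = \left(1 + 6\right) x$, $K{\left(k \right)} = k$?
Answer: $-1260$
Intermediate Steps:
$Q{\left(x \right)} = 7 x$
$T = 60$ ($T = \left(-5\right) 4 \left(1 - 4\right) = - 20 \left(1 - 4\right) = \left(-20\right) \left(-3\right) = 60$)
$V = 0$ ($V = 0 \left(-4\right) = 0$)
$T Q{\left(-3 \right)} + V = 60 \cdot 7 \left(-3\right) + 0 = 60 \left(-21\right) + 0 = -1260 + 0 = -1260$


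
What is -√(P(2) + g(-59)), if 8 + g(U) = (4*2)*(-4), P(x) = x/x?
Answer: -I*√39 ≈ -6.245*I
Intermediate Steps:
P(x) = 1
g(U) = -40 (g(U) = -8 + (4*2)*(-4) = -8 + 8*(-4) = -8 - 32 = -40)
-√(P(2) + g(-59)) = -√(1 - 40) = -√(-39) = -I*√39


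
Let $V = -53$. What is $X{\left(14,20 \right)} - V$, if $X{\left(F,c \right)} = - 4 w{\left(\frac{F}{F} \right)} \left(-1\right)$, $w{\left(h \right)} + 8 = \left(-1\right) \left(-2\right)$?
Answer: $29$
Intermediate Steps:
$w{\left(h \right)} = -6$ ($w{\left(h \right)} = -8 - -2 = -8 + 2 = -6$)
$X{\left(F,c \right)} = -24$ ($X{\left(F,c \right)} = \left(-4\right) \left(-6\right) \left(-1\right) = 24 \left(-1\right) = -24$)
$X{\left(14,20 \right)} - V = -24 - -53 = -24 + 53 = 29$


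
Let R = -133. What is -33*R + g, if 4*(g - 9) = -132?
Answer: 4365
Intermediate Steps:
g = -24 (g = 9 + (1/4)*(-132) = 9 - 33 = -24)
-33*R + g = -33*(-133) - 24 = 4389 - 24 = 4365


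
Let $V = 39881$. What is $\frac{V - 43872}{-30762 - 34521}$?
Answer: $\frac{3991}{65283} \approx 0.061134$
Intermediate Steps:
$\frac{V - 43872}{-30762 - 34521} = \frac{39881 - 43872}{-30762 - 34521} = \frac{39881 - 43872}{-65283} = \left(39881 - 43872\right) \left(- \frac{1}{65283}\right) = \left(-3991\right) \left(- \frac{1}{65283}\right) = \frac{3991}{65283}$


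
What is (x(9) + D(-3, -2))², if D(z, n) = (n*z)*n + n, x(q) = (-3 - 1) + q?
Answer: 81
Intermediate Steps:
x(q) = -4 + q
D(z, n) = n + z*n² (D(z, n) = z*n² + n = n + z*n²)
(x(9) + D(-3, -2))² = ((-4 + 9) - 2*(1 - 2*(-3)))² = (5 - 2*(1 + 6))² = (5 - 2*7)² = (5 - 14)² = (-9)² = 81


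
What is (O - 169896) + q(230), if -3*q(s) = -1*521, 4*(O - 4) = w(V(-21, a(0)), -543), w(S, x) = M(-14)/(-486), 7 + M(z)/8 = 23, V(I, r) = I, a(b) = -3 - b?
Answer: -41241571/243 ≈ -1.6972e+5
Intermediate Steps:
M(z) = 128 (M(z) = -56 + 8*23 = -56 + 184 = 128)
w(S, x) = -64/243 (w(S, x) = 128/(-486) = 128*(-1/486) = -64/243)
O = 956/243 (O = 4 + (¼)*(-64/243) = 4 - 16/243 = 956/243 ≈ 3.9342)
q(s) = 521/3 (q(s) = -(-1)*521/3 = -⅓*(-521) = 521/3)
(O - 169896) + q(230) = (956/243 - 169896) + 521/3 = -41283772/243 + 521/3 = -41241571/243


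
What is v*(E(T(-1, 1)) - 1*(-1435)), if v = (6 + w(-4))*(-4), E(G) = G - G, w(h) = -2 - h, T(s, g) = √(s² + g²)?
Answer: -45920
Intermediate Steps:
T(s, g) = √(g² + s²)
E(G) = 0
v = -32 (v = (6 + (-2 - 1*(-4)))*(-4) = (6 + (-2 + 4))*(-4) = (6 + 2)*(-4) = 8*(-4) = -32)
v*(E(T(-1, 1)) - 1*(-1435)) = -32*(0 - 1*(-1435)) = -32*(0 + 1435) = -32*1435 = -45920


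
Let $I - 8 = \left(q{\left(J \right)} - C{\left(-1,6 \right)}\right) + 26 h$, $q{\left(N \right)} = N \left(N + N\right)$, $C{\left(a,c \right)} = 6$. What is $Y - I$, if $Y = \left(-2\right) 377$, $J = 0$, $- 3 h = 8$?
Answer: $- \frac{2060}{3} \approx -686.67$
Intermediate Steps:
$h = - \frac{8}{3}$ ($h = \left(- \frac{1}{3}\right) 8 = - \frac{8}{3} \approx -2.6667$)
$Y = -754$
$q{\left(N \right)} = 2 N^{2}$ ($q{\left(N \right)} = N 2 N = 2 N^{2}$)
$I = - \frac{202}{3}$ ($I = 8 + \left(\left(2 \cdot 0^{2} - 6\right) + 26 \left(- \frac{8}{3}\right)\right) = 8 + \left(\left(2 \cdot 0 - 6\right) - \frac{208}{3}\right) = 8 + \left(\left(0 - 6\right) - \frac{208}{3}\right) = 8 - \frac{226}{3} = - \frac{202}{3} \approx -67.333$)
$Y - I = -754 - - \frac{202}{3} = -754 + \frac{202}{3} = - \frac{2060}{3}$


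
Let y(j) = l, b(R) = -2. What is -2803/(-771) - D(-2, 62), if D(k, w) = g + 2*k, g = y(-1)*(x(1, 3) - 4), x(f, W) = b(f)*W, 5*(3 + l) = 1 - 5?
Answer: -23411/771 ≈ -30.364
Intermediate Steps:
l = -19/5 (l = -3 + (1 - 5)/5 = -3 + (⅕)*(-4) = -3 - ⅘ = -19/5 ≈ -3.8000)
y(j) = -19/5
x(f, W) = -2*W
g = 38 (g = -19*(-2*3 - 4)/5 = -19*(-6 - 4)/5 = -19/5*(-10) = 38)
D(k, w) = 38 + 2*k
-2803/(-771) - D(-2, 62) = -2803/(-771) - (38 + 2*(-2)) = -2803*(-1/771) - (38 - 4) = 2803/771 - 1*34 = 2803/771 - 34 = -23411/771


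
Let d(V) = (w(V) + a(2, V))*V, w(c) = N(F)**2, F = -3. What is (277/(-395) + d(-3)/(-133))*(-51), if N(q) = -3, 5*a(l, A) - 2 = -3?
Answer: 1347063/52535 ≈ 25.641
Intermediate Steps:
a(l, A) = -1/5 (a(l, A) = 2/5 + (1/5)*(-3) = 2/5 - 3/5 = -1/5)
w(c) = 9 (w(c) = (-3)**2 = 9)
d(V) = 44*V/5 (d(V) = (9 - 1/5)*V = 44*V/5)
(277/(-395) + d(-3)/(-133))*(-51) = (277/(-395) + ((44/5)*(-3))/(-133))*(-51) = (277*(-1/395) - 132/5*(-1/133))*(-51) = (-277/395 + 132/665)*(-51) = -26413/52535*(-51) = 1347063/52535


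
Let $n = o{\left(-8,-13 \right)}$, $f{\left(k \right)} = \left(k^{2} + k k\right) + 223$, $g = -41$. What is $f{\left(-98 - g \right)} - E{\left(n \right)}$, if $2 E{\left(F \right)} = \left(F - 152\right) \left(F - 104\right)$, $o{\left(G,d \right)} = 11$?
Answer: $\frac{329}{2} \approx 164.5$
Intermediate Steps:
$f{\left(k \right)} = 223 + 2 k^{2}$ ($f{\left(k \right)} = \left(k^{2} + k^{2}\right) + 223 = 2 k^{2} + 223 = 223 + 2 k^{2}$)
$n = 11$
$E{\left(F \right)} = \frac{\left(-152 + F\right) \left(-104 + F\right)}{2}$ ($E{\left(F \right)} = \frac{\left(F - 152\right) \left(F - 104\right)}{2} = \frac{\left(-152 + F\right) \left(-104 + F\right)}{2}$)
$f{\left(-98 - g \right)} - E{\left(n \right)} = \left(223 + 2 \left(-98 - -41\right)^{2}\right) - \left(7904 + \frac{11^{2}}{2} - 1408\right) = \left(223 + 2 \left(-98 + 41\right)^{2}\right) - \left(7904 + \frac{1}{2} \cdot 121 - 1408\right) = \left(223 + 2 \left(-57\right)^{2}\right) - \left(7904 + \frac{121}{2} - 1408\right) = \left(223 + 2 \cdot 3249\right) - \frac{13113}{2} = \left(223 + 6498\right) - \frac{13113}{2} = 6721 - \frac{13113}{2} = \frac{329}{2}$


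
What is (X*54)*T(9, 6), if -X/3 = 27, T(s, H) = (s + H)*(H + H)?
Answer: -787320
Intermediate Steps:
T(s, H) = 2*H*(H + s) (T(s, H) = (H + s)*(2*H) = 2*H*(H + s))
X = -81 (X = -3*27 = -81)
(X*54)*T(9, 6) = (-81*54)*(2*6*(6 + 9)) = -8748*6*15 = -4374*180 = -787320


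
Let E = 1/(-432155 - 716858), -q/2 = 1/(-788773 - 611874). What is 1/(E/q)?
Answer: -135178/82391 ≈ -1.6407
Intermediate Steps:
q = 2/1400647 (q = -2/(-788773 - 611874) = -2/(-1400647) = -2*(-1/1400647) = 2/1400647 ≈ 1.4279e-6)
E = -1/1149013 (E = 1/(-1149013) = -1/1149013 ≈ -8.7031e-7)
1/(E/q) = 1/(-1/(1149013*2/1400647)) = 1/(-1/1149013*1400647/2) = 1/(-82391/135178) = -135178/82391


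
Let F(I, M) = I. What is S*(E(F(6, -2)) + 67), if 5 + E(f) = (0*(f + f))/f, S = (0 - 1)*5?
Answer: -310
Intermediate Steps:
S = -5 (S = -1*5 = -5)
E(f) = -5 (E(f) = -5 + (0*(f + f))/f = -5 + (0*(2*f))/f = -5 + 0/f = -5 + 0 = -5)
S*(E(F(6, -2)) + 67) = -5*(-5 + 67) = -5*62 = -310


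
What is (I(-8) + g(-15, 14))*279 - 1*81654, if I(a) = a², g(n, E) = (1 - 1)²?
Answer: -63798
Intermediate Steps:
g(n, E) = 0 (g(n, E) = 0² = 0)
(I(-8) + g(-15, 14))*279 - 1*81654 = ((-8)² + 0)*279 - 1*81654 = (64 + 0)*279 - 81654 = 64*279 - 81654 = 17856 - 81654 = -63798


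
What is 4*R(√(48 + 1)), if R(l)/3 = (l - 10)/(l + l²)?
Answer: -9/14 ≈ -0.64286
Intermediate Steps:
R(l) = 3*(-10 + l)/(l + l²) (R(l) = 3*((l - 10)/(l + l²)) = 3*((-10 + l)/(l + l²)) = 3*(-10 + l)/(l + l²))
4*R(√(48 + 1)) = 4*(3*(-10 + √(48 + 1))/((√(48 + 1))*(1 + √(48 + 1)))) = 4*(3*(-10 + √49)/((√49)*(1 + √49))) = 4*(3*(-10 + 7)/(7*(1 + 7))) = 4*(3*(⅐)*(-3)/8) = 4*(3*(⅐)*(⅛)*(-3)) = 4*(-9/56) = -9/14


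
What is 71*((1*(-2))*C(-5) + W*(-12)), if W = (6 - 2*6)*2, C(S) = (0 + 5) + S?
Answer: 10224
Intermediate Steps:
C(S) = 5 + S
W = -12 (W = (6 - 12)*2 = -6*2 = -12)
71*((1*(-2))*C(-5) + W*(-12)) = 71*((1*(-2))*(5 - 5) - 12*(-12)) = 71*(-2*0 + 144) = 71*(0 + 144) = 71*144 = 10224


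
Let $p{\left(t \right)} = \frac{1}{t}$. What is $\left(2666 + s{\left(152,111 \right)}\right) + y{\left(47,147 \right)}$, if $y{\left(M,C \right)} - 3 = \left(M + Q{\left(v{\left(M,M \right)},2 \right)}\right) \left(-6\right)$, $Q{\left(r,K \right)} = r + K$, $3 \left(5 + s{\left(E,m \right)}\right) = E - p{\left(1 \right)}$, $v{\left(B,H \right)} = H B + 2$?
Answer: $- \frac{32537}{3} \approx -10846.0$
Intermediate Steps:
$v{\left(B,H \right)} = 2 + B H$ ($v{\left(B,H \right)} = B H + 2 = 2 + B H$)
$s{\left(E,m \right)} = - \frac{16}{3} + \frac{E}{3}$ ($s{\left(E,m \right)} = -5 + \frac{E - 1^{-1}}{3} = -5 + \frac{E - 1}{3} = -5 + \frac{-1 + E}{3} = -5 + \left(- \frac{1}{3} + \frac{E}{3}\right) = - \frac{16}{3} + \frac{E}{3}$)
$Q{\left(r,K \right)} = K + r$
$y{\left(M,C \right)} = -21 - 6 M - 6 M^{2}$ ($y{\left(M,C \right)} = 3 + \left(M + \left(2 + \left(2 + M M\right)\right)\right) \left(-6\right) = 3 + \left(M + \left(2 + \left(2 + M^{2}\right)\right)\right) \left(-6\right) = 3 + \left(M + \left(4 + M^{2}\right)\right) \left(-6\right) = 3 + \left(4 + M + M^{2}\right) \left(-6\right) = 3 - \left(24 + 6 M + 6 M^{2}\right) = -21 - 6 M - 6 M^{2}$)
$\left(2666 + s{\left(152,111 \right)}\right) + y{\left(47,147 \right)} = \left(2666 + \left(- \frac{16}{3} + \frac{1}{3} \cdot 152\right)\right) - \left(303 + 13254\right) = \left(2666 + \left(- \frac{16}{3} + \frac{152}{3}\right)\right) - 13557 = \left(2666 + \frac{136}{3}\right) - 13557 = \frac{8134}{3} - 13557 = - \frac{32537}{3}$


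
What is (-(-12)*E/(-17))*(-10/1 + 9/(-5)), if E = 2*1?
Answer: 1416/85 ≈ 16.659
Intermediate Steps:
E = 2
(-(-12)*E/(-17))*(-10/1 + 9/(-5)) = (-(-12)*2/(-17))*(-10/1 + 9/(-5)) = (-(-12)*2*(-1/17))*(-10*1 + 9*(-1/5)) = (-(-12)*(-2)/17)*(-10 - 9/5) = -12*2/17*(-59/5) = -24/17*(-59/5) = 1416/85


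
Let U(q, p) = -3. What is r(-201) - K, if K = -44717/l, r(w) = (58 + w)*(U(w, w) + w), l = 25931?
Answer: 756503849/25931 ≈ 29174.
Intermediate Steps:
r(w) = (-3 + w)*(58 + w) (r(w) = (58 + w)*(-3 + w) = (-3 + w)*(58 + w))
K = -44717/25931 ≈ -1.7245
r(-201) - K = (-174 + (-201)² + 55*(-201)) - 1*(-44717/25931) = (-174 + 40401 - 11055) + 44717/25931 = 29172 + 44717/25931 = 756503849/25931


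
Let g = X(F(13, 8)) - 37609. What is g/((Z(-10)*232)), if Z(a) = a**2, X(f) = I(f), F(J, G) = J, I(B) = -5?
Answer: -18807/11600 ≈ -1.6213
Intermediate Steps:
X(f) = -5
g = -37614 (g = -5 - 37609 = -37614)
g/((Z(-10)*232)) = -37614/((-10)**2*232) = -37614/(100*232) = -37614/23200 = -37614*1/23200 = -18807/11600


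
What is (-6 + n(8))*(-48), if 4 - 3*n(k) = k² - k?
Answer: 1120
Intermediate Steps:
n(k) = 4/3 - k²/3 + k/3 (n(k) = 4/3 - (k² - k)/3 = 4/3 + (-k²/3 + k/3) = 4/3 - k²/3 + k/3)
(-6 + n(8))*(-48) = (-6 + (4/3 - ⅓*8² + (⅓)*8))*(-48) = (-6 + (4/3 - ⅓*64 + 8/3))*(-48) = (-6 + (4/3 - 64/3 + 8/3))*(-48) = (-6 - 52/3)*(-48) = -70/3*(-48) = 1120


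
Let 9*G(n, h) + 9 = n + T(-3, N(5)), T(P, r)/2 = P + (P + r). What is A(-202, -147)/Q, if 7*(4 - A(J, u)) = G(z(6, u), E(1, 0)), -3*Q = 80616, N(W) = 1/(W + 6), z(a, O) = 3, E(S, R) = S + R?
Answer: -53/332541 ≈ -0.00015938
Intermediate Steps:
E(S, R) = R + S
N(W) = 1/(6 + W)
Q = -26872 (Q = -1/3*80616 = -26872)
T(P, r) = 2*r + 4*P (T(P, r) = 2*(P + (P + r)) = 2*(r + 2*P) = 2*r + 4*P)
G(n, h) = -229/99 + n/9 (G(n, h) = -1 + (n + (2/(6 + 5) + 4*(-3)))/9 = -1 + (n + (2/11 - 12))/9 = -1 + (n - 130/11)/9 = -1 + (-130/11 + n)/9 = -1 + (-130/99 + n/9) = -229/99 + n/9)
A(J, u) = 424/99 (A(J, u) = 4 - (-229/99 + (1/9)*3)/7 = 4 - (-229/99 + 1/3)/7 = 4 - 1/7*(-196/99) = 4 + 28/99 = 424/99)
A(-202, -147)/Q = (424/99)/(-26872) = (424/99)*(-1/26872) = -53/332541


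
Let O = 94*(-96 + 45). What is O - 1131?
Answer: -5925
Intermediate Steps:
O = -4794 (O = 94*(-51) = -4794)
O - 1131 = -4794 - 1131 = -5925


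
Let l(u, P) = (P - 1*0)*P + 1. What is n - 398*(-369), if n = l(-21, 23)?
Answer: 147392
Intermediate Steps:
l(u, P) = 1 + P**2 (l(u, P) = (P + 0)*P + 1 = P*P + 1 = P**2 + 1 = 1 + P**2)
n = 530 (n = 1 + 23**2 = 1 + 529 = 530)
n - 398*(-369) = 530 - 398*(-369) = 530 + 146862 = 147392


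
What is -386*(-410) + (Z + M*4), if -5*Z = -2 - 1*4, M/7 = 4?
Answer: 791866/5 ≈ 1.5837e+5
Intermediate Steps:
M = 28 (M = 7*4 = 28)
Z = 6/5 (Z = -(-2 - 1*4)/5 = -(-2 - 4)/5 = -⅕*(-6) = 6/5 ≈ 1.2000)
-386*(-410) + (Z + M*4) = -386*(-410) + (6/5 + 28*4) = 158260 + (6/5 + 112) = 158260 + 566/5 = 791866/5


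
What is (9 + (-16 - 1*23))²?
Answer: 900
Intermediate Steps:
(9 + (-16 - 1*23))² = (9 + (-16 - 23))² = (9 - 39)² = (-30)² = 900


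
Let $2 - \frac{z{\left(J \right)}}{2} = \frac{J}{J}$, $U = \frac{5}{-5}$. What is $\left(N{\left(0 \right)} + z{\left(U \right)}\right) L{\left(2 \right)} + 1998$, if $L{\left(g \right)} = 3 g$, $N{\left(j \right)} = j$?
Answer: $2010$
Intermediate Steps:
$U = -1$ ($U = 5 \left(- \frac{1}{5}\right) = -1$)
$z{\left(J \right)} = 2$ ($z{\left(J \right)} = 4 - 2 \frac{J}{J} = 4 - 2 = 2$)
$\left(N{\left(0 \right)} + z{\left(U \right)}\right) L{\left(2 \right)} + 1998 = \left(0 + 2\right) 3 \cdot 2 + 1998 = 2 \cdot 6 + 1998 = 12 + 1998 = 2010$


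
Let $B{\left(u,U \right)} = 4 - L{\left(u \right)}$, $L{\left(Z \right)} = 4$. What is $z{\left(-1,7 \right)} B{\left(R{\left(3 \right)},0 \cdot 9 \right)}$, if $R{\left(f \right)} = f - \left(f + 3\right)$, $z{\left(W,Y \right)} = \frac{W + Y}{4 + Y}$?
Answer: $0$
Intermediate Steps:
$z{\left(W,Y \right)} = \frac{W + Y}{4 + Y}$
$R{\left(f \right)} = -3$ ($R{\left(f \right)} = f - \left(3 + f\right) = -3$)
$B{\left(u,U \right)} = 0$ ($B{\left(u,U \right)} = 4 - 4 = 0$)
$z{\left(-1,7 \right)} B{\left(R{\left(3 \right)},0 \cdot 9 \right)} = \frac{-1 + 7}{4 + 7} \cdot 0 = \frac{1}{11} \cdot 6 \cdot 0 = \frac{6}{11} \cdot 0 = 0$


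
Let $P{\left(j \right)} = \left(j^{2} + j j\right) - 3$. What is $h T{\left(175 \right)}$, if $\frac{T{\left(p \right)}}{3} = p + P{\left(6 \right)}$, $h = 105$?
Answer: $76860$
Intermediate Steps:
$P{\left(j \right)} = -3 + 2 j^{2}$ ($P{\left(j \right)} = \left(j^{2} + j^{2}\right) - 3 = 2 j^{2} - 3 = -3 + 2 j^{2}$)
$T{\left(p \right)} = 207 + 3 p$ ($T{\left(p \right)} = 3 \left(p - \left(3 - 2 \cdot 6^{2}\right)\right) = 3 \left(p + \left(-3 + 2 \cdot 36\right)\right) = 3 \left(p + \left(-3 + 72\right)\right) = 3 \left(p + 69\right) = 3 \left(69 + p\right) = 207 + 3 p$)
$h T{\left(175 \right)} = 105 \left(207 + 3 \cdot 175\right) = 105 \left(207 + 525\right) = 105 \cdot 732 = 76860$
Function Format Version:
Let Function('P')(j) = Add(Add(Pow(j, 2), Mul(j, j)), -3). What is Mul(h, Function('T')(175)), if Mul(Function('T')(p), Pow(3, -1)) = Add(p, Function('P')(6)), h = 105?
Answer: 76860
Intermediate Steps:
Function('P')(j) = Add(-3, Mul(2, Pow(j, 2))) (Function('P')(j) = Add(Add(Pow(j, 2), Pow(j, 2)), -3) = Add(Mul(2, Pow(j, 2)), -3) = Add(-3, Mul(2, Pow(j, 2))))
Function('T')(p) = Add(207, Mul(3, p)) (Function('T')(p) = Mul(3, Add(p, Add(-3, Mul(2, Pow(6, 2))))) = Mul(3, Add(p, Add(-3, Mul(2, 36)))) = Mul(3, Add(p, Add(-3, 72))) = Mul(3, Add(p, 69)) = Mul(3, Add(69, p)) = Add(207, Mul(3, p)))
Mul(h, Function('T')(175)) = Mul(105, Add(207, Mul(3, 175))) = Mul(105, Add(207, 525)) = Mul(105, 732) = 76860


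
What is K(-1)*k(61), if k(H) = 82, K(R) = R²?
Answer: 82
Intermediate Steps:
K(-1)*k(61) = (-1)²*82 = 1*82 = 82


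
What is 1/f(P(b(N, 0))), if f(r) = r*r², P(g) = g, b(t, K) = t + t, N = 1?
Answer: ⅛ ≈ 0.12500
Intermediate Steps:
b(t, K) = 2*t
f(r) = r³
1/f(P(b(N, 0))) = 1/((2*1)³) = 1/(2³) = 1/8 = ⅛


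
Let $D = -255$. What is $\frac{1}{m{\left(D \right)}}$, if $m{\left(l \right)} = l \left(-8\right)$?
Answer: $\frac{1}{2040} \approx 0.0004902$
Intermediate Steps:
$m{\left(l \right)} = - 8 l$
$\frac{1}{m{\left(D \right)}} = \frac{1}{\left(-8\right) \left(-255\right)} = \frac{1}{2040}$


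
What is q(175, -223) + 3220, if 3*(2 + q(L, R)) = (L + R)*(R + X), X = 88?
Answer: 5378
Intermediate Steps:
q(L, R) = -2 + (88 + R)*(L + R)/3 (q(L, R) = -2 + ((L + R)*(R + 88))/3 = -2 + ((L + R)*(88 + R))/3 = -2 + ((88 + R)*(L + R))/3 = -2 + (88 + R)*(L + R)/3)
q(175, -223) + 3220 = (-2 + (⅓)*(-223)² + (88/3)*175 + (88/3)*(-223) + (⅓)*175*(-223)) + 3220 = (-2 + (⅓)*49729 + 15400/3 - 19624/3 - 39025/3) + 3220 = (-2 + 49729/3 + 15400/3 - 19624/3 - 39025/3) + 3220 = 2158 + 3220 = 5378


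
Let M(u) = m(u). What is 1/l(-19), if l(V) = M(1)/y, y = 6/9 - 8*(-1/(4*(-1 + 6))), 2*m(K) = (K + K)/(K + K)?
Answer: 32/15 ≈ 2.1333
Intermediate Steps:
m(K) = ½ (m(K) = ((K + K)/(K + K))/2 = ((2*K)/((2*K)))/2 = ((2*K)*(1/(2*K)))/2 = (½)*1 = ½)
y = 16/15 (y = 6*(⅑) - 8/((-4*5)) = ⅔ - 8/(-20) = ⅔ - 8*(-1/20) = ⅔ + ⅖ = 16/15 ≈ 1.0667)
M(u) = ½
l(V) = 15/32 (l(V) = 1/(2*(16/15)) = (½)*(15/16) = 15/32)
1/l(-19) = 1/(15/32) = 32/15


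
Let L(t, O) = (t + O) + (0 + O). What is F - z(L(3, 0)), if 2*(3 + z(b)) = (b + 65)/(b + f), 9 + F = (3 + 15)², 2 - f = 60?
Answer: 17524/55 ≈ 318.62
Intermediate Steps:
L(t, O) = t + 2*O (L(t, O) = (O + t) + O = t + 2*O)
f = -58 (f = 2 - 1*60 = 2 - 60 = -58)
F = 315 (F = -9 + (3 + 15)² = -9 + 18² = -9 + 324 = 315)
z(b) = -3 + (65 + b)/(2*(-58 + b)) (z(b) = -3 + ((b + 65)/(b - 58))/2 = -3 + ((65 + b)/(-58 + b))/2 = -3 + (65 + b)/(2*(-58 + b)))
F - z(L(3, 0)) = 315 - (413 - 5*(3 + 2*0))/(2*(-58 + (3 + 2*0))) = 315 - (413 - 5*(3 + 0))/(2*(-58 + (3 + 0))) = 315 - (413 - 5*3)/(2*(-58 + 3)) = 315 - (413 - 15)/(2*(-55)) = 315 - (-1)*398/(2*55) = 315 - 1*(-199/55) = 315 + 199/55 = 17524/55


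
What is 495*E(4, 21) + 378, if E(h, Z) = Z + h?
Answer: 12753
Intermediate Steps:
495*E(4, 21) + 378 = 495*(21 + 4) + 378 = 495*25 + 378 = 12375 + 378 = 12753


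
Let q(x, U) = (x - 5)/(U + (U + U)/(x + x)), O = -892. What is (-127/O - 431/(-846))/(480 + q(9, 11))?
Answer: 13527085/9967934088 ≈ 0.0013571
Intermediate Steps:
q(x, U) = (-5 + x)/(U + U/x) (q(x, U) = (-5 + x)/(U + (2*U)/((2*x))) = (-5 + x)/(U + (2*U)*(1/(2*x))) = (-5 + x)/(U + U/x))
(-127/O - 431/(-846))/(480 + q(9, 11)) = (-127/(-892) - 431/(-846))/(480 + 9*(-5 + 9)/(11*(1 + 9))) = (-127*(-1/892) - 431*(-1/846))/(480 + 9*(1/11)*4/10) = (127/892 + 431/846)/(480 + 9*(1/11)*(⅒)*4) = 245947/(377316*(480 + 18/55)) = 245947/(377316*(26418/55)) = (245947/377316)*(55/26418) = 13527085/9967934088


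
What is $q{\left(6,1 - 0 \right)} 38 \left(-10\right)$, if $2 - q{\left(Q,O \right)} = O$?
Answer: $-380$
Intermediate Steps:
$q{\left(Q,O \right)} = 2 - O$
$q{\left(6,1 - 0 \right)} 38 \left(-10\right) = \left(2 - \left(1 - 0\right)\right) 38 \left(-10\right) = \left(2 - \left(1 + 0\right)\right) 38 \left(-10\right) = \left(2 - 1\right) 38 \left(-10\right) = 1 \cdot 38 \left(-10\right) = 38 \left(-10\right) = -380$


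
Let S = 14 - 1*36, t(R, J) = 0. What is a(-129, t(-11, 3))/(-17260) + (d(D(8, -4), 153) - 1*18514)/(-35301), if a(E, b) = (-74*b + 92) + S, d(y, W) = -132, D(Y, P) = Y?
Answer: 31935889/60929526 ≈ 0.52415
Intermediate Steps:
S = -22 (S = 14 - 36 = -22)
a(E, b) = 70 - 74*b (a(E, b) = (-74*b + 92) - 22 = (92 - 74*b) - 22 = 70 - 74*b)
a(-129, t(-11, 3))/(-17260) + (d(D(8, -4), 153) - 1*18514)/(-35301) = (70 - 74*0)/(-17260) + (-132 - 1*18514)/(-35301) = (70 + 0)*(-1/17260) + (-132 - 18514)*(-1/35301) = 70*(-1/17260) - 18646*(-1/35301) = -7/1726 + 18646/35301 = 31935889/60929526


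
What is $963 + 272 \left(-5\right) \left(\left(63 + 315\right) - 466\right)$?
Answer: $120643$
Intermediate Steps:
$963 + 272 \left(-5\right) \left(\left(63 + 315\right) - 466\right) = 963 - 1360 \left(378 - 466\right) = 963 - -119680 = 963 + 119680 = 120643$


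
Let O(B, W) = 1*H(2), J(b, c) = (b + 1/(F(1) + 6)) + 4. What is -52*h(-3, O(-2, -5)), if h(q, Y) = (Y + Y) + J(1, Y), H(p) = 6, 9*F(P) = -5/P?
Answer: -43784/49 ≈ -893.55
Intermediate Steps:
F(P) = -5/(9*P) (F(P) = (-5/P)/9 = -5/(9*P))
J(b, c) = 205/49 + b (J(b, c) = (b + 1/(-5/9/1 + 6)) + 4 = (b + 1/(-5/9*1 + 6)) + 4 = (b + 1/(-5/9 + 6)) + 4 = (b + 1/(49/9)) + 4 = (b + 9/49) + 4 = (9/49 + b) + 4 = 205/49 + b)
O(B, W) = 6 (O(B, W) = 1*6 = 6)
h(q, Y) = 254/49 + 2*Y (h(q, Y) = (Y + Y) + (205/49 + 1) = 2*Y + 254/49 = 254/49 + 2*Y)
-52*h(-3, O(-2, -5)) = -52*(254/49 + 2*6) = -52*(254/49 + 12) = -52*842/49 = -43784/49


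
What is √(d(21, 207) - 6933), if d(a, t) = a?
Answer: 48*I*√3 ≈ 83.138*I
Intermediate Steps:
√(d(21, 207) - 6933) = √(21 - 6933) = √(-6912) = 48*I*√3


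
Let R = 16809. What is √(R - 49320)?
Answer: I*√32511 ≈ 180.31*I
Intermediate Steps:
√(R - 49320) = √(16809 - 49320) = √(-32511) = I*√32511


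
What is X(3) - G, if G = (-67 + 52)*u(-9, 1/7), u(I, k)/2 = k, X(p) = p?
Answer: 51/7 ≈ 7.2857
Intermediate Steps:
u(I, k) = 2*k
G = -30/7 (G = (-67 + 52)*(2/7) = -30/7 ≈ -4.2857)
X(3) - G = 3 - 1*(-30/7) = 3 + 30/7 = 51/7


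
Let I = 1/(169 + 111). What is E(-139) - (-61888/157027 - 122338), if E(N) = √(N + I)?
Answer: 19210431014/157027 + I*√2724330/140 ≈ 1.2234e+5 + 11.79*I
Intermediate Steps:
I = 1/280 ≈ 0.0035714
E(N) = √(1/280 + N) (E(N) = √(N + 1/280) = √(1/280 + N))
E(-139) - (-61888/157027 - 122338) = √(70 + 19600*(-139))/140 - (-61888/157027 - 122338) = √(70 - 2724400)/140 - (-61888*1/157027 - 122338) = √(-2724330)/140 - (-61888/157027 - 122338) = (I*√2724330)/140 - 1*(-19210431014/157027) = I*√2724330/140 + 19210431014/157027 = 19210431014/157027 + I*√2724330/140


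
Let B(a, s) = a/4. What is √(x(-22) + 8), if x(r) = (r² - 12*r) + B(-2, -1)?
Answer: √3022/2 ≈ 27.486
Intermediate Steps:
B(a, s) = a/4 (B(a, s) = a*(¼) = a/4)
x(r) = -½ + r² - 12*r (x(r) = (r² - 12*r) + (¼)*(-2) = (r² - 12*r) - ½ = -½ + r² - 12*r)
√(x(-22) + 8) = √((-½ + (-22)² - 12*(-22)) + 8) = √((-½ + 484 + 264) + 8) = √(1495/2 + 8) = √(1511/2) = √3022/2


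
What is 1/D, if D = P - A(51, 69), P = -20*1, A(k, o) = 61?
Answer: -1/81 ≈ -0.012346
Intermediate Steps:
P = -20
D = -81 (D = -20 - 1*61 = -20 - 61 = -81)
1/D = 1/(-81) = -1/81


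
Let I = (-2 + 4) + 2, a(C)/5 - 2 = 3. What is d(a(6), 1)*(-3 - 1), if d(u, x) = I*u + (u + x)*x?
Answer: -504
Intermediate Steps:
a(C) = 25 (a(C) = 10 + 5*3 = 10 + 15 = 25)
I = 4 (I = 2 + 2 = 4)
d(u, x) = 4*u + x*(u + x) (d(u, x) = 4*u + (u + x)*x = 4*u + x*(u + x))
d(a(6), 1)*(-3 - 1) = (1² + 4*25 + 25*1)*(-3 - 1) = (1 + 100 + 25)*(-4) = 126*(-4) = -504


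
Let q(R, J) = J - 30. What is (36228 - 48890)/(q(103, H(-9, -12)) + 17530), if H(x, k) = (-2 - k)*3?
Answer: -6331/8765 ≈ -0.72230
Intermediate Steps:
H(x, k) = -6 - 3*k
q(R, J) = -30 + J
(36228 - 48890)/(q(103, H(-9, -12)) + 17530) = (36228 - 48890)/((-30 + (-6 - 3*(-12))) + 17530) = -12662/((-30 + (-6 + 36)) + 17530) = -12662/((-30 + 30) + 17530) = -12662/(0 + 17530) = -12662/17530 = -12662*1/17530 = -6331/8765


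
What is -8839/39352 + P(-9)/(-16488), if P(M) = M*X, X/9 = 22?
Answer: -1050169/9011608 ≈ -0.11654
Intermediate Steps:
X = 198 (X = 9*22 = 198)
P(M) = 198*M (P(M) = M*198 = 198*M)
-8839/39352 + P(-9)/(-16488) = -8839/39352 + (198*(-9))/(-16488) = -8839*1/39352 - 1782*(-1/16488) = -8839/39352 + 99/916 = -1050169/9011608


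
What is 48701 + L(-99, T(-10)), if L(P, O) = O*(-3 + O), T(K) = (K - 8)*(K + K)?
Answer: 177221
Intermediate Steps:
T(K) = 2*K*(-8 + K) (T(K) = (-8 + K)*(2*K) = 2*K*(-8 + K))
48701 + L(-99, T(-10)) = 48701 + (2*(-10)*(-8 - 10))*(-3 + 2*(-10)*(-8 - 10)) = 48701 + (2*(-10)*(-18))*(-3 + 2*(-10)*(-18)) = 48701 + 360*(-3 + 360) = 48701 + 360*357 = 48701 + 128520 = 177221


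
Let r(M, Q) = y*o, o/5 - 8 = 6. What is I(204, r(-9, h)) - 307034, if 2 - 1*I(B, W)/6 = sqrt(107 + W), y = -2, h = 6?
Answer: -307022 - 6*I*sqrt(33) ≈ -3.0702e+5 - 34.467*I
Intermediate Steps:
o = 70 (o = 40 + 5*6 = 40 + 30 = 70)
r(M, Q) = -140 (r(M, Q) = -2*70 = -140)
I(B, W) = 12 - 6*sqrt(107 + W)
I(204, r(-9, h)) - 307034 = (12 - 6*sqrt(107 - 140)) - 307034 = (12 - 6*I*sqrt(33)) - 307034 = -307022 - 6*I*sqrt(33)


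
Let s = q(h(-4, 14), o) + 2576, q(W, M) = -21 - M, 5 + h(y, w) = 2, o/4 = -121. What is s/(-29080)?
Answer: -3039/29080 ≈ -0.10450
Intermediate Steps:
o = -484 (o = 4*(-121) = -484)
h(y, w) = -3 (h(y, w) = -5 + 2 = -3)
s = 3039 (s = (-21 - 1*(-484)) + 2576 = (-21 + 484) + 2576 = 463 + 2576 = 3039)
s/(-29080) = 3039/(-29080) = 3039*(-1/29080) = -3039/29080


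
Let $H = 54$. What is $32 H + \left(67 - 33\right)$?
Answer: $1762$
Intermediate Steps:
$32 H + \left(67 - 33\right) = 32 \cdot 54 + \left(67 - 33\right) = 1728 + \left(67 - 33\right) = 1728 + 34 = 1762$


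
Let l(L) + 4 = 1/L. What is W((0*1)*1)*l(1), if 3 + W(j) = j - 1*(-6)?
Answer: -9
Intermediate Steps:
W(j) = 3 + j (W(j) = -3 + (j - 1*(-6)) = -3 + (j + 6) = -3 + (6 + j) = 3 + j)
l(L) = -4 + 1/L
W((0*1)*1)*l(1) = (3 + (0*1)*1)*(-4 + 1/1) = (3 + 0*1)*(-4 + 1) = (3 + 0)*(-3) = 3*(-3) = -9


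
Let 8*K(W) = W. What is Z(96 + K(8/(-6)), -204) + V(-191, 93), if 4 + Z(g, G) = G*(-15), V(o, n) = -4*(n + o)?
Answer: 3448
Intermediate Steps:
V(o, n) = -4*n - 4*o
K(W) = W/8
Z(g, G) = -4 - 15*G (Z(g, G) = -4 + G*(-15) = -4 - 15*G)
Z(96 + K(8/(-6)), -204) + V(-191, 93) = (-4 - 15*(-204)) + (-4*93 - 4*(-191)) = (-4 + 3060) + (-372 + 764) = 3056 + 392 = 3448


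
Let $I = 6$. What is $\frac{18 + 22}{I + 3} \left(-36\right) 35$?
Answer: $-5600$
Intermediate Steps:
$\frac{18 + 22}{I + 3} \left(-36\right) 35 = \frac{18 + 22}{6 + 3} \left(-36\right) 35 = \frac{40}{9} \left(-36\right) 35 = \left(-160\right) 35 = -5600$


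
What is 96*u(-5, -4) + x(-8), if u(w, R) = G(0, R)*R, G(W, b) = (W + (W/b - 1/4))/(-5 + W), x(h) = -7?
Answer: -131/5 ≈ -26.200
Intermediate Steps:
G(W, b) = (-1/4 + W + W/b)/(-5 + W) (G(W, b) = (W + (W/b - 1*1/4))/(-5 + W) = (W + (W/b - 1/4))/(-5 + W) = (W + (-1/4 + W/b))/(-5 + W) = (-1/4 + W + W/b)/(-5 + W))
u(w, R) = R/20 (u(w, R) = ((0 - R/4 + 0*R)/(R*(-5 + 0)))*R = ((0 - R/4 + 0)/(R*(-5)))*R = (-1/5*(-R/4)/R)*R = R/20)
96*u(-5, -4) + x(-8) = 96*((1/20)*(-4)) - 7 = 96*(-1/5) - 7 = -96/5 - 7 = -131/5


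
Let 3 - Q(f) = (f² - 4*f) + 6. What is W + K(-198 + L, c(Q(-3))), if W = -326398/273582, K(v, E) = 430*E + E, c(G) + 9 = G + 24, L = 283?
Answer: -530775488/136791 ≈ -3880.2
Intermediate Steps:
Q(f) = -3 - f² + 4*f (Q(f) = 3 - ((f² - 4*f) + 6) = 3 - (6 + f² - 4*f) = 3 + (-6 - f² + 4*f) = -3 - f² + 4*f)
c(G) = 15 + G (c(G) = -9 + (G + 24) = -9 + (24 + G) = 15 + G)
K(v, E) = 431*E
W = -163199/136791 (W = -326398*1/273582 = -163199/136791 ≈ -1.1931)
W + K(-198 + L, c(Q(-3))) = -163199/136791 + 431*(15 + (-3 - 1*(-3)² + 4*(-3))) = -163199/136791 + 431*(15 + (-3 - 1*9 - 12)) = -163199/136791 + 431*(15 + (-3 - 9 - 12)) = -163199/136791 + 431*(15 - 24) = -163199/136791 + 431*(-9) = -163199/136791 - 3879 = -530775488/136791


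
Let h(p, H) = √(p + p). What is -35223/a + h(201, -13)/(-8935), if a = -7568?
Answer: 35223/7568 - √402/8935 ≈ 4.6520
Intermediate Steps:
h(p, H) = √2*√p (h(p, H) = √(2*p) = √2*√p)
-35223/a + h(201, -13)/(-8935) = -35223/(-7568) + (√2*√201)/(-8935) = -35223*(-1/7568) + √402*(-1/8935) = 35223/7568 - √402/8935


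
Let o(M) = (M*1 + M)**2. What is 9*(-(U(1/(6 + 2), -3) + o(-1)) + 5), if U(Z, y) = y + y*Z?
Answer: 315/8 ≈ 39.375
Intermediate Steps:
o(M) = 4*M**2 (o(M) = (M + M)**2 = (2*M)**2 = 4*M**2)
U(Z, y) = y + Z*y
9*(-(U(1/(6 + 2), -3) + o(-1)) + 5) = 9*(-(-3*(1 + 1/(6 + 2)) + 4*(-1)**2) + 5) = 9*(-(-3*(1 + 1/8) + 4*1) + 5) = 9*(-(-3*(1 + 1/8) + 4) + 5) = 9*(-(-3*9/8 + 4) + 5) = 9*(-(-27/8 + 4) + 5) = 9*(-1*5/8 + 5) = 9*(-5/8 + 5) = 9*(35/8) = 315/8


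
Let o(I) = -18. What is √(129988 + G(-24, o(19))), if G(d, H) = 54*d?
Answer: 2*√32173 ≈ 358.74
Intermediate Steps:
√(129988 + G(-24, o(19))) = √(129988 + 54*(-24)) = √(129988 - 1296) = √128692 = 2*√32173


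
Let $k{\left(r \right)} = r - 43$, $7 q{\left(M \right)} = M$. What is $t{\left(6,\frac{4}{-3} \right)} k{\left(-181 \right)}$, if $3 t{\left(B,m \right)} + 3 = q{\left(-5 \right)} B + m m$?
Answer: $\frac{11104}{27} \approx 411.26$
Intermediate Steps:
$q{\left(M \right)} = \frac{M}{7}$
$t{\left(B,m \right)} = -1 - \frac{5 B}{21} + \frac{m^{2}}{3}$ ($t{\left(B,m \right)} = -1 + \frac{\frac{1}{7} \left(-5\right) B + m m}{3} = -1 + \frac{- \frac{5 B}{7} + m^{2}}{3} = -1 + \frac{m^{2} - \frac{5 B}{7}}{3} = -1 - \left(- \frac{m^{2}}{3} + \frac{5 B}{21}\right) = -1 - \frac{5 B}{21} + \frac{m^{2}}{3}$)
$k{\left(r \right)} = -43 + r$
$t{\left(6,\frac{4}{-3} \right)} k{\left(-181 \right)} = \left(-1 - \frac{10}{7} + \frac{\left(\frac{4}{-3}\right)^{2}}{3}\right) \left(-43 - 181\right) = \left(-1 - \frac{10}{7} + \frac{\left(4 \left(- \frac{1}{3}\right)\right)^{2}}{3}\right) \left(-224\right) = \left(-1 - \frac{10}{7} + \frac{\left(- \frac{4}{3}\right)^{2}}{3}\right) \left(-224\right) = \left(-1 - \frac{10}{7} + \frac{1}{3} \cdot \frac{16}{9}\right) \left(-224\right) = \left(-1 - \frac{10}{7} + \frac{16}{27}\right) \left(-224\right) = \left(- \frac{347}{189}\right) \left(-224\right) = \frac{11104}{27}$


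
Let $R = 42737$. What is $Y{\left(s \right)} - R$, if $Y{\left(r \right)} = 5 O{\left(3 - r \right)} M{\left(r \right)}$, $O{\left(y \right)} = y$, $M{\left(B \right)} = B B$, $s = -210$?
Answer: $46923763$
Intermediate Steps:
$M{\left(B \right)} = B^{2}$
$Y{\left(r \right)} = r^{2} \left(15 - 5 r\right)$ ($Y{\left(r \right)} = 5 \left(3 - r\right) r^{2} = \left(15 - 5 r\right) r^{2} = r^{2} \left(15 - 5 r\right)$)
$Y{\left(s \right)} - R = 5 \left(-210\right)^{2} \left(3 - -210\right) - 42737 = 5 \cdot 44100 \left(3 + 210\right) - 42737 = 5 \cdot 44100 \cdot 213 - 42737 = 46966500 - 42737 = 46923763$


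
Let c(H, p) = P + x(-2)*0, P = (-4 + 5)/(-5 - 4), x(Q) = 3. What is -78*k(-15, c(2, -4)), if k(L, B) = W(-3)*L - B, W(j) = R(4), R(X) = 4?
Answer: 14014/3 ≈ 4671.3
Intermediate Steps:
W(j) = 4
P = -1/9 (P = 1/(-9) = 1*(-1/9) = -1/9 ≈ -0.11111)
c(H, p) = -1/9 (c(H, p) = -1/9 + 3*0 = -1/9 + 0 = -1/9)
k(L, B) = -B + 4*L (k(L, B) = 4*L - B = -B + 4*L)
-78*k(-15, c(2, -4)) = -78*(-1*(-1/9) + 4*(-15)) = -78*(1/9 - 60) = -78*(-539/9) = 14014/3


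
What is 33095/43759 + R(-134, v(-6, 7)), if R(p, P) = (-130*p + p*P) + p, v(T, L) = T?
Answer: 791633405/43759 ≈ 18091.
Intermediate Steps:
R(p, P) = -129*p + P*p (R(p, P) = (-130*p + P*p) + p = -129*p + P*p)
33095/43759 + R(-134, v(-6, 7)) = 33095/43759 - 134*(-129 - 6) = 33095*(1/43759) - 134*(-135) = 33095/43759 + 18090 = 791633405/43759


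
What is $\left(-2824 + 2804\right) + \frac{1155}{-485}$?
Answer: $- \frac{2171}{97} \approx -22.381$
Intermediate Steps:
$\left(-2824 + 2804\right) + \frac{1155}{-485} = -20 + 1155 \left(- \frac{1}{485}\right) = -20 - \frac{231}{97} = - \frac{2171}{97}$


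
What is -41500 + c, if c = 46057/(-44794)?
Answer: -1858997057/44794 ≈ -41501.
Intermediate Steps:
c = -46057/44794 (c = 46057*(-1/44794) = -46057/44794 ≈ -1.0282)
-41500 + c = -41500 - 46057/44794 = -1858997057/44794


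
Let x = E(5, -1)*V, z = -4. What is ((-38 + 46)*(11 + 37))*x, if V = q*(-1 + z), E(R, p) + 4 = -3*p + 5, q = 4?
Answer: -30720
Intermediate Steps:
E(R, p) = 1 - 3*p (E(R, p) = -4 + (-3*p + 5) = -4 + (5 - 3*p) = 1 - 3*p)
V = -20 (V = 4*(-1 - 4) = 4*(-5) = -20)
x = -80 (x = (1 - 3*(-1))*(-20) = (1 + 3)*(-20) = 4*(-20) = -80)
((-38 + 46)*(11 + 37))*x = ((-38 + 46)*(11 + 37))*(-80) = (8*48)*(-80) = 384*(-80) = -30720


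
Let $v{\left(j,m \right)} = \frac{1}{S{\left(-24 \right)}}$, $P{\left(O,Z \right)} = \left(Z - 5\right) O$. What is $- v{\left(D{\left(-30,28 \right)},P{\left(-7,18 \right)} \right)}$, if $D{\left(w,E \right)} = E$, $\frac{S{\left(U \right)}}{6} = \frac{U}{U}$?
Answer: $- \frac{1}{6} \approx -0.16667$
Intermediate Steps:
$S{\left(U \right)} = 6$ ($S{\left(U \right)} = 6 \frac{U}{U} = 6 \cdot 1 = 6$)
$P{\left(O,Z \right)} = O \left(-5 + Z\right)$ ($P{\left(O,Z \right)} = \left(-5 + Z\right) O = O \left(-5 + Z\right)$)
$v{\left(j,m \right)} = \frac{1}{6}$
$- v{\left(D{\left(-30,28 \right)},P{\left(-7,18 \right)} \right)} = \left(-1\right) \frac{1}{6} = - \frac{1}{6}$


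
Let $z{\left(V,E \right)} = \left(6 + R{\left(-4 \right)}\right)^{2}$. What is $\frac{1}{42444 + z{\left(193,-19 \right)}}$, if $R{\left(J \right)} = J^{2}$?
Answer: $\frac{1}{42928} \approx 2.3295 \cdot 10^{-5}$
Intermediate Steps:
$z{\left(V,E \right)} = 484$ ($z{\left(V,E \right)} = \left(6 + \left(-4\right)^{2}\right)^{2} = \left(6 + 16\right)^{2} = 22^{2} = 484$)
$\frac{1}{42444 + z{\left(193,-19 \right)}} = \frac{1}{42444 + 484} = \frac{1}{42928}$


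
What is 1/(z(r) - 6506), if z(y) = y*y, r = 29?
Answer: -1/5665 ≈ -0.00017652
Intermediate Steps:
z(y) = y²
1/(z(r) - 6506) = 1/(29² - 6506) = 1/(841 - 6506) = 1/(-5665) = -1/5665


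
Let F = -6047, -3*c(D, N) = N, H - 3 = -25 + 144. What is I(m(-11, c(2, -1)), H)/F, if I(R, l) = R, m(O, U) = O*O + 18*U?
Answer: -127/6047 ≈ -0.021002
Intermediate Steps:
H = 122 (H = 3 + (-25 + 144) = 3 + 119 = 122)
c(D, N) = -N/3
m(O, U) = O² + 18*U
I(m(-11, c(2, -1)), H)/F = ((-11)² + 18*(-⅓*(-1)))/(-6047) = (121 + 18*(⅓))*(-1/6047) = (121 + 6)*(-1/6047) = 127*(-1/6047) = -127/6047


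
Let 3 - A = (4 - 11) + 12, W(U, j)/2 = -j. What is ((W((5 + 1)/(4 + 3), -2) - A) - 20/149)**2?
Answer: 763876/22201 ≈ 34.407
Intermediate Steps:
W(U, j) = -2*j (W(U, j) = 2*(-j) = -2*j)
A = -2 (A = 3 - ((4 - 11) + 12) = 3 - (-7 + 12) = 3 - 1*5 = 3 - 5 = -2)
((W((5 + 1)/(4 + 3), -2) - A) - 20/149)**2 = ((-2*(-2) - 1*(-2)) - 20/149)**2 = ((4 + 2) - 20*1/149)**2 = (6 - 20/149)**2 = (874/149)**2 = 763876/22201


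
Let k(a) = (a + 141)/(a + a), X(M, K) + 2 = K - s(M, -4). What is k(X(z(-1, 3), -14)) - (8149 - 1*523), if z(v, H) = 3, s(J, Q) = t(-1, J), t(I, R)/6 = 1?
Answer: -335663/44 ≈ -7628.7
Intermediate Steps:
t(I, R) = 6 (t(I, R) = 6*1 = 6)
s(J, Q) = 6
X(M, K) = -8 + K (X(M, K) = -2 + (K - 1*6) = -2 + (K - 6) = -2 + (-6 + K) = -8 + K)
k(a) = (141 + a)/(2*a) (k(a) = (141 + a)/((2*a)) = (141 + a)*(1/(2*a)) = (141 + a)/(2*a))
k(X(z(-1, 3), -14)) - (8149 - 1*523) = (141 + (-8 - 14))/(2*(-8 - 14)) - (8149 - 1*523) = (½)*(141 - 22)/(-22) - (8149 - 523) = (½)*(-1/22)*119 - 1*7626 = -119/44 - 7626 = -335663/44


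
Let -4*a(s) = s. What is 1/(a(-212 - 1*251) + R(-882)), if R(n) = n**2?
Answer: 4/3112159 ≈ 1.2853e-6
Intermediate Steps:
a(s) = -s/4
1/(a(-212 - 1*251) + R(-882)) = 1/(-(-212 - 1*251)/4 + (-882)**2) = 1/(-(-212 - 251)/4 + 777924) = 1/(-1/4*(-463) + 777924) = 1/(463/4 + 777924) = 1/(3112159/4) = 4/3112159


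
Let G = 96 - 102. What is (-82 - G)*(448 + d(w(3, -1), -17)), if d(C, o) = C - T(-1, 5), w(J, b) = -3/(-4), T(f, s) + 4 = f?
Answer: -34485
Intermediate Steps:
T(f, s) = -4 + f
G = -6
w(J, b) = ¾ (w(J, b) = -3*(-¼) = ¾)
d(C, o) = 5 + C (d(C, o) = C - (-4 - 1) = C - 1*(-5) = C + 5 = 5 + C)
(-82 - G)*(448 + d(w(3, -1), -17)) = (-82 - 1*(-6))*(448 + (5 + ¾)) = (-82 + 6)*(448 + 23/4) = -76*1815/4 = -34485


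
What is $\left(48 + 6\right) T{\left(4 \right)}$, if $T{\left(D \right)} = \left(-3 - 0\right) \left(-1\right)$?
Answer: $162$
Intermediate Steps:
$T{\left(D \right)} = 3$ ($T{\left(D \right)} = \left(-3 + 0\right) \left(-1\right) = \left(-3\right) \left(-1\right) = 3$)
$\left(48 + 6\right) T{\left(4 \right)} = \left(48 + 6\right) 3 = 54 \cdot 3 = 162$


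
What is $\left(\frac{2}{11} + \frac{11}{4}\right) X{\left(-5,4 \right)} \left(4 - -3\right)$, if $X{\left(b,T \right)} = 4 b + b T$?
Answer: $- \frac{9030}{11} \approx -820.91$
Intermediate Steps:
$X{\left(b,T \right)} = 4 b + T b$
$\left(\frac{2}{11} + \frac{11}{4}\right) X{\left(-5,4 \right)} \left(4 - -3\right) = \left(\frac{2}{11} + \frac{11}{4}\right) \left(- 5 \left(4 + 4\right)\right) \left(4 - -3\right) = \left(2 \cdot \frac{1}{11} + 11 \cdot \frac{1}{4}\right) \left(\left(-5\right) 8\right) \left(4 + 3\right) = \left(\frac{2}{11} + \frac{11}{4}\right) \left(-40\right) 7 = \frac{129}{44} \left(-40\right) 7 = \left(- \frac{1290}{11}\right) 7 = - \frac{9030}{11}$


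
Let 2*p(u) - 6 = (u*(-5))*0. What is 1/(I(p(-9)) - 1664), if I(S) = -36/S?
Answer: -1/1676 ≈ -0.00059666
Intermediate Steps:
p(u) = 3 (p(u) = 3 + ((u*(-5))*0)/2 = 3 + (-5*u*0)/2 = 3 + (1/2)*0 = 3 + 0 = 3)
1/(I(p(-9)) - 1664) = 1/(-36/3 - 1664) = 1/(-36*1/3 - 1664) = 1/(-12 - 1664) = 1/(-1676) = -1/1676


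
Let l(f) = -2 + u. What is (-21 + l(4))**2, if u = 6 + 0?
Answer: 289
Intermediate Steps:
u = 6
l(f) = 4 (l(f) = -2 + 6 = 4)
(-21 + l(4))**2 = (-21 + 4)**2 = (-17)**2 = 289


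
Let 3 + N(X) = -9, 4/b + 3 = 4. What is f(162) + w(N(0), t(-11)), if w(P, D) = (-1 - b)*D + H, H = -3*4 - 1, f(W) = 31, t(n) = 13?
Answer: -47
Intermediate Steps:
b = 4 (b = 4/(-3 + 4) = 4/1 = 4*1 = 4)
N(X) = -12 (N(X) = -3 - 9 = -12)
H = -13 (H = -12 - 1 = -13)
w(P, D) = -13 - 5*D (w(P, D) = (-1 - 1*4)*D - 13 = (-1 - 4)*D - 13 = -5*D - 13 = -13 - 5*D)
f(162) + w(N(0), t(-11)) = 31 + (-13 - 5*13) = 31 + (-13 - 65) = 31 - 78 = -47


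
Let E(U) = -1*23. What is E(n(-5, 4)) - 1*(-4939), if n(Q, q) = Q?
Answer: 4916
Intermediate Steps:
E(U) = -23
E(n(-5, 4)) - 1*(-4939) = -23 - 1*(-4939) = -23 + 4939 = 4916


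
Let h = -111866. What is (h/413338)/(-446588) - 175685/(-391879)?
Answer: 16215026297397927/36168823182483988 ≈ 0.44832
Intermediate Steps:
(h/413338)/(-446588) - 175685/(-391879) = -111866/413338/(-446588) - 175685/(-391879) = -111866*1/413338*(-1/446588) - 175685*(-1/391879) = -55933/206669*(-1/446588) + 175685/391879 = 55933/92295895372 + 175685/391879 = 16215026297397927/36168823182483988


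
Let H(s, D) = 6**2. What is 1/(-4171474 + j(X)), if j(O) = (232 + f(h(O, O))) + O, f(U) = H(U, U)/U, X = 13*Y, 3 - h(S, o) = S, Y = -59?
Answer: -385/1606223447 ≈ -2.3969e-7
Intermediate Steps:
h(S, o) = 3 - S
H(s, D) = 36
X = -767 (X = 13*(-59) = -767)
f(U) = 36/U
j(O) = 232 + O + 36/(3 - O) (j(O) = (232 + 36/(3 - O)) + O = 232 + O + 36/(3 - O))
1/(-4171474 + j(X)) = 1/(-4171474 + (-36 + (-3 - 767)*(232 - 767))/(-3 - 767)) = 1/(-4171474 + (-36 - 770*(-535))/(-770)) = 1/(-4171474 - (-36 + 411950)/770) = 1/(-4171474 - 1/770*411914) = 1/(-4171474 - 205957/385) = 1/(-1606223447/385) = -385/1606223447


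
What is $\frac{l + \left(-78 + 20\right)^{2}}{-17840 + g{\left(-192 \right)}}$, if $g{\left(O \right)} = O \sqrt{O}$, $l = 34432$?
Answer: $- \frac{10535635}{5083492} + \frac{226776 i \sqrt{3}}{1270873} \approx -2.0725 + 0.30907 i$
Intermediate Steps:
$g{\left(O \right)} = O^{\frac{3}{2}}$
$\frac{l + \left(-78 + 20\right)^{2}}{-17840 + g{\left(-192 \right)}} = \frac{34432 + \left(-78 + 20\right)^{2}}{-17840 + \left(-192\right)^{\frac{3}{2}}} = \frac{34432 + \left(-58\right)^{2}}{-17840 - 1536 i \sqrt{3}} = \frac{34432 + 3364}{-17840 - 1536 i \sqrt{3}} = \frac{37796}{-17840 - 1536 i \sqrt{3}}$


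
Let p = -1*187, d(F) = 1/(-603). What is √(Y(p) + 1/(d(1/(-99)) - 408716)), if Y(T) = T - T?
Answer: 3*I*√16512535183/246455749 ≈ 0.0015642*I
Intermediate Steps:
d(F) = -1/603
p = -187
Y(T) = 0
√(Y(p) + 1/(d(1/(-99)) - 408716)) = √(0 + 1/(-1/603 - 408716)) = √(0 + 1/(-246455749/603)) = √(0 - 603/246455749) = √(-603/246455749) = 3*I*√16512535183/246455749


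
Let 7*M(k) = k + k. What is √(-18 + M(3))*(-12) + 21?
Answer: 21 - 24*I*√210/7 ≈ 21.0 - 49.685*I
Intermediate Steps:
M(k) = 2*k/7 (M(k) = (k + k)/7 = (2*k)/7 = 2*k/7)
√(-18 + M(3))*(-12) + 21 = √(-18 + (2/7)*3)*(-12) + 21 = √(-18 + 6/7)*(-12) + 21 = √(-120/7)*(-12) + 21 = (2*I*√210/7)*(-12) + 21 = -24*I*√210/7 + 21 = 21 - 24*I*√210/7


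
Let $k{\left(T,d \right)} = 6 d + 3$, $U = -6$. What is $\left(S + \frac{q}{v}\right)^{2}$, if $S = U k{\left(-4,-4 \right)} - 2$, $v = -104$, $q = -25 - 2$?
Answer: $\frac{167003929}{10816} \approx 15440.0$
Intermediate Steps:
$q = -27$ ($q = -25 - 2 = -27$)
$k{\left(T,d \right)} = 3 + 6 d$
$S = 124$ ($S = - 6 \left(3 + 6 \left(-4\right)\right) - 2 = - 6 \left(3 - 24\right) - 2 = \left(-6\right) \left(-21\right) - 2 = 126 - 2 = 124$)
$\left(S + \frac{q}{v}\right)^{2} = \left(124 - \frac{27}{-104}\right)^{2} = \left(124 - - \frac{27}{104}\right)^{2} = \left(124 + \frac{27}{104}\right)^{2} = \left(\frac{12923}{104}\right)^{2} = \frac{167003929}{10816}$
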